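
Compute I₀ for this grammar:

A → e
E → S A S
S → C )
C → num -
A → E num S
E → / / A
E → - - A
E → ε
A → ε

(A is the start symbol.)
{ [A → . E num S], [A → . e], [A → .], [A' → . A], [C → . num -], [E → . - - A], [E → . / / A], [E → . S A S], [E → .], [S → . C )] }

First, augment the grammar with A' → A
I₀ = CLOSURE({ [A' → . A] }):
  [A' → . A] has the dot before A: add [A → . e], [A → . E num S], [A → .]
  [A → . E num S] has the dot before E: add [E → . S A S], [E → . / / A], [E → . - - A], [E → .]
  [E → . S A S] has the dot before S: add [S → . C )]
  [S → . C )] has the dot before C: add [C → . num -]
No further items can be added.

I₀ = { [A → . E num S], [A → . e], [A → .], [A' → . A], [C → . num -], [E → . - - A], [E → . / / A], [E → . S A S], [E → .], [S → . C )] }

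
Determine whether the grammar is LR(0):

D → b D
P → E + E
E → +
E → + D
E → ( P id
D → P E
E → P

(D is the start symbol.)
A grammar is LR(0) if no state in the canonical LR(0) collection has:
  - both a shift item (dot before a terminal) and a complete item (shift-reduce conflict), or
  - two or more complete items (reduce-reduce conflict; the accept item [D' → D .] counts as a complete item here).

Augment with D' → D and build the canonical LR(0) collection (I0 = CLOSURE({[D' → . D]}), then GOTO on every symbol after a dot until no new states appear). It has 15 states:
  I0: { [D → . P E], [D → . b D], [D' → . D], [E → . ( P id], [E → . + D], [E → . +], [E → . P], [P → . E + E] }  — shift
  I1: { [E → ( . P id], [E → . ( P id], [E → . + D], [E → . +], [E → . P], [P → . E + E] }  — shift
  I2: { [D → . P E], [D → . b D], [E → + . D], [E → + .], [E → . ( P id], [E → . + D], [E → . +], [E → . P], [P → . E + E] }  — shift, reduce
  I3: { [D' → D .] }  — accept
  I4: { [P → E . + E] }  — shift
  I5: { [D → P . E], [E → . ( P id], [E → . + D], [E → . +], [E → . P], [E → P .], [P → . E + E] }  — shift, reduce
  I6: { [D → . P E], [D → . b D], [D → b . D], [E → . ( P id], [E → . + D], [E → . +], [E → . P], [P → . E + E] }  — shift
  I7: { [D → b D .] }  — reduce
  I8: { [D → P E .], [P → E . + E] }  — shift, reduce
  I9: { [E → P .] }  — reduce
  I10: { [E → . ( P id], [E → . + D], [E → . +], [E → . P], [P → . E + E], [P → E + . E] }  — shift
  I11: { [P → E + E .], [P → E . + E] }  — shift, reduce
  I12: { [E → + D .] }  — reduce
  I13: { [E → ( P . id], [E → P .] }  — shift, reduce
  I14: { [E → ( P id .] }  — reduce

Conflict in state I2:
  Shift-reduce conflict between [E → + .] and [D → . b D]
So the grammar is NOT LR(0).

Answer: No. Shift-reduce conflict between [E → + .] and [D → . b D]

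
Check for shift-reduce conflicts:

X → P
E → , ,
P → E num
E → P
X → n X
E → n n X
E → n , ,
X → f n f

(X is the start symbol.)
A shift-reduce conflict occurs when an LR(0) state has both:
  - a complete (reduce) item [A → α .] (dot at the end), and
  - a shift item [B → β . c γ] (dot before a terminal).

Augment with X' → X and build the canonical LR(0) collection (I0 = CLOSURE({[X' → . X]}), then GOTO on every symbol after a dot until no new states appear). It has 16 states:
  I0: { [E → . , ,], [E → . P], [E → . n , ,], [E → . n n X], [P → . E num], [X → . P], [X → . f n f], [X → . n X], [X' → . X] }  — shift
  I1: { [E → , . ,] }  — shift
  I2: { [P → E . num] }  — shift
  I3: { [E → P .], [X → P .] }  — 2 reduces
  I4: { [X' → X .] }  — accept
  I5: { [X → f . n f] }  — shift
  I6: { [E → . , ,], [E → . P], [E → . n , ,], [E → . n n X], [E → n . , ,], [E → n . n X], [P → . E num], [X → . P], [X → . f n f], [X → . n X], [X → n . X] }  — shift
  I7: { [E → , . ,], [E → n , . ,] }  — shift
  I8: { [X → n X .] }  — reduce
  I9: { [E → . , ,], [E → . P], [E → . n , ,], [E → . n n X], [E → n . , ,], [E → n . n X], [E → n n . X], [P → . E num], [X → . P], [X → . f n f], [X → . n X], [X → n . X] }  — shift
  I10: { [E → n n X .], [X → n X .] }  — 2 reduces
  I11: { [E → , , .], [E → n , , .] }  — 2 reduces
  I12: { [X → f n . f] }  — shift
  I13: { [X → f n f .] }  — reduce
  I14: { [P → E num .] }  — reduce
  I15: { [E → , , .] }  — reduce

No state contains both a complete item and a shift item.

Answer: No shift-reduce conflicts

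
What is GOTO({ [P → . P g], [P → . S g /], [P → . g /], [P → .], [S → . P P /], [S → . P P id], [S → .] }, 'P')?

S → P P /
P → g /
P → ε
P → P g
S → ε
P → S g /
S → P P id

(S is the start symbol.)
GOTO(I, 'P') = CLOSURE({ [A → αX.β] : [A → α.Xβ] ∈ I, X = 'P' })

Items with dot before 'P', with the dot advanced:
  [P → . P g] → [P → P . g]
  [S → . P P /] → [S → P . P /]
  [S → . P P id] → [S → P . P id]
Closure of the advanced items:
  [S → P . P /] has the dot before P: add [P → . g /], [P → .], [P → . P g], [P → . S g /]
  [P → . S g /] has the dot before S: add [S → . P P /], [S → .], [S → . P P id]

GOTO = { [P → . P g], [P → . S g /], [P → . g /], [P → .], [P → P . g], [S → . P P /], [S → . P P id], [S → .], [S → P . P /], [S → P . P id] }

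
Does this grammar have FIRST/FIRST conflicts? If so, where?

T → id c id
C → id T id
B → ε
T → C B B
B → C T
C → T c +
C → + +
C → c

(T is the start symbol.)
Yes. T → id c id / T → C B B on { 'id' }; C → id T id / C → T c '+' on { 'id' }; C → T c '+' / C → '+' '+' on { '+' }; C → T c '+' / C → c on { 'c' }

A FIRST/FIRST conflict occurs when two productions N → α and N → β for the same non-terminal have FIRST(α) ∩ FIRST(β) ≠ ∅ (with ε ∈ FIRST of a nullable right-hand side, so two nullable alternatives also conflict).

FIRST sets of the non-terminals at (or reachable through a nullable prefix from) the front of some alternative:
  FIRST(C) = { '+', 'c', 'id' }
  FIRST(T) = { '+', 'c', 'id' }

Productions for T:
  T → id c id: FIRST = { 'id' }
  T → C B B: FIRST = { '+', 'c', 'id' }
Productions for C:
  C → id T id: FIRST = { 'id' }
  C → T c +: FIRST = { '+', 'c', 'id' }
  C → + +: FIRST = { '+' }
  C → c: FIRST = { 'c' }
Productions for B:
  B → ε: FIRST = { ε }
  B → C T: FIRST = { '+', 'c', 'id' }

Conflict for T: T → id c id and T → C B B
  Overlap: { 'id' }
Conflict for C: C → id T id and C → T c +
  Overlap: { 'id' }
Conflict for C: C → T c + and C → + +
  Overlap: { '+' }
Conflict for C: C → T c + and C → c
  Overlap: { 'c' }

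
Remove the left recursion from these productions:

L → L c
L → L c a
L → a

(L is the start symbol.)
L → a L'
L' → c L'
L' → c a L'
L' → ε

L is directly left-recursive. The standard transformation for
  A → A α₁ | ... | A α_m | β₁ | ... | β_n
is
  A  → β₁ A' | ... | β_n A'
  A' → α₁ A' | ... | α_m A' | ε

L → a becomes L → a L'
L → L c becomes L' → c L'
L → L c a becomes L' → c a L'
Add L' → ε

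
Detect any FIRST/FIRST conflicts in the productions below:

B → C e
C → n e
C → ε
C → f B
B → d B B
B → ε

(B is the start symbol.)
A FIRST/FIRST conflict occurs when two productions N → α and N → β for the same non-terminal have FIRST(α) ∩ FIRST(β) ≠ ∅ (with ε ∈ FIRST of a nullable right-hand side, so two nullable alternatives also conflict).

FIRST sets of the non-terminals at (or reachable through a nullable prefix from) the front of some alternative:
  FIRST(C) = { 'f', 'n', ε }

Productions for B:
  B → C e: FIRST = { 'e', 'f', 'n' }
  B → d B B: FIRST = { 'd' }
  B → ε: FIRST = { ε }
Productions for C:
  C → n e: FIRST = { 'n' }
  C → ε: FIRST = { ε }
  C → f B: FIRST = { 'f' }

All alternatives of each non-terminal have pairwise disjoint FIRST sets.

Answer: No FIRST/FIRST conflicts.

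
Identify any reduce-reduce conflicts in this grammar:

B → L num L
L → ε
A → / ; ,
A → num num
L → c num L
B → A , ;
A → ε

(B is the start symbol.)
Augment with B' → B and build the canonical LR(0) collection (I0 = CLOSURE({[B' → . B]}), then GOTO on every symbol after a dot until no new states appear). It has 16 states:
  I0: { [A → . / ; ,], [A → . num num], [A → .], [B → . A , ;], [B → . L num L], [B' → . B], [L → . c num L], [L → .] }  — shift, 2 reduces
  I1: { [A → / . ; ,] }  — shift
  I2: { [B → A . , ;] }  — shift
  I3: { [B' → B .] }  — accept
  I4: { [B → L . num L] }  — shift
  I5: { [L → c . num L] }  — shift
  I6: { [A → num . num] }  — shift
  I7: { [A → num num .] }  — reduce
  I8: { [L → . c num L], [L → .], [L → c num . L] }  — shift, reduce
  I9: { [L → c num L .] }  — reduce
  I10: { [B → L num . L], [L → . c num L], [L → .] }  — shift, reduce
  I11: { [B → L num L .] }  — reduce
  I12: { [B → A , . ;] }  — shift
  I13: { [B → A , ; .] }  — reduce
  I14: { [A → / ; . ,] }  — shift
  I15: { [A → / ; , .] }  — reduce

I0 contains complete items [A → .], [L → .] — reduce-reduce conflict.

Answer: Yes — I0: [A → .] vs [L → .]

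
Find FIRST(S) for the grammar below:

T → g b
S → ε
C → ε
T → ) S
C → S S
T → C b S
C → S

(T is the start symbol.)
{ ε }

From S → ε:
  - ε-production, so ε ∈ FIRST(S)

Collecting: FIRST(S) = { ε }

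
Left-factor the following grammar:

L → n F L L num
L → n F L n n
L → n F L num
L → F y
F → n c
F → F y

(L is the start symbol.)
L → n F L L'
L' → L num
L' → n n
L' → num
L → F y
F → n c
F → F y

Left-factoring transforms A → αβ₁ | αβ₂ into A → αA' and A' → β₁ | β₂
(α is the longest common prefix among the alternatives). Repeat until
no nonterminal has two alternatives with a common prefix.

Round 1: L has alternatives sharing prefix 'n F L'. Introduce L': L → n F L L'
  Add: L' → L num
  Add: L' → n n
  Add: L' → num

No remaining common prefixes — done.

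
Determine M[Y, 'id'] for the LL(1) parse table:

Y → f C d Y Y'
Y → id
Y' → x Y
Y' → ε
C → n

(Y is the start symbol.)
Y → id

To find M[Y, 'id'], we find productions for Y where 'id' is in the predict set (PREDICT(N → α) = (FIRST(α) \ {ε}) ∪ (FOLLOW(N) if α ⇒* ε)).

Y → f C d Y Y': PREDICT = { 'f' }
Y → id: PREDICT = { 'id' }
  'id' is in predict set, so this production goes in M[Y, 'id']

M[Y, 'id'] = Y → id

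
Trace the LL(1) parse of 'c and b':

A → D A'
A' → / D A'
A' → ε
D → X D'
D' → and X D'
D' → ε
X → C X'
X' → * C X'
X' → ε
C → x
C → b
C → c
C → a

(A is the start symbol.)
LL(1) parsing maintains a stack (initially the start symbol over $) and the input. At each step: if the stack top is a terminal, match it against the current input token; if it is a non-terminal N, replace it with the RHS of M[N, lookahead] (the unique production whose predict set contains the lookahead).

Stack is shown with the top on the left.

Stack          Input      Action
--------------------------------
A $            c and b $  output A → D A'
D A' $         c and b $  output D → X D'
X D' A' $      c and b $  output X → C X'
C X' D' A' $   c and b $  output C → c
c X' D' A' $   c and b $  match 'c'
X' D' A' $     and b $    output X' → ε
D' A' $        and b $    output D' → and X D'
and X D' A' $  and b $    match 'and'
X D' A' $      b $        output X → C X'
C X' D' A' $   b $        output C → b
b X' D' A' $   b $        match 'b'
X' D' A' $     $          output X' → ε
D' A' $        $          output D' → ε
A' $           $          output A' → ε
$              $          accept

The string is accepted.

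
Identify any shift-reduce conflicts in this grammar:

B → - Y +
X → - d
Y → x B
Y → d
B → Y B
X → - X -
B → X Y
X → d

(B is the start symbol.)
A shift-reduce conflict occurs when an LR(0) state has both:
  - a complete (reduce) item [A → α .] (dot at the end), and
  - a shift item [B → β . c γ] (dot before a terminal).

Augment with B' → B and build the canonical LR(0) collection (I0 = CLOSURE({[B' → . B]}), then GOTO on every symbol after a dot until no new states appear). It has 18 states:
  I0: { [B → . - Y +], [B → . X Y], [B → . Y B], [B' → . B], [X → . - X -], [X → . - d], [X → . d], [Y → . d], [Y → . x B] }  — shift
  I1: { [B → - . Y +], [X → - . X -], [X → - . d], [X → . - X -], [X → . - d], [X → . d], [Y → . d], [Y → . x B] }  — shift
  I2: { [B' → B .] }  — accept
  I3: { [B → X . Y], [Y → . d], [Y → . x B] }  — shift
  I4: { [B → . - Y +], [B → . X Y], [B → . Y B], [B → Y . B], [X → . - X -], [X → . - d], [X → . d], [Y → . d], [Y → . x B] }  — shift
  I5: { [X → d .], [Y → d .] }  — 2 reduces
  I6: { [B → . - Y +], [B → . X Y], [B → . Y B], [X → . - X -], [X → . - d], [X → . d], [Y → . d], [Y → . x B], [Y → x . B] }  — shift
  I7: { [Y → x B .] }  — reduce
  I8: { [B → Y B .] }  — reduce
  I9: { [B → X Y .] }  — reduce
  I10: { [Y → d .] }  — reduce
  I11: { [X → - . X -], [X → - . d], [X → . - X -], [X → . - d], [X → . d] }  — shift
  I12: { [X → - X . -] }  — shift
  I13: { [B → - Y . +] }  — shift
  I14: { [X → - d .], [X → d .], [Y → d .] }  — 3 reduces
  I15: { [B → - Y + .] }  — reduce
  I16: { [X → - X - .] }  — reduce
  I17: { [X → - d .], [X → d .] }  — 2 reduces

No state contains both a complete item and a shift item.

Answer: No shift-reduce conflicts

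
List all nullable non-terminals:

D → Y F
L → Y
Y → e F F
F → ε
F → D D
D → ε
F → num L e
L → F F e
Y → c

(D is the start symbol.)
A non-terminal is nullable if it can derive ε (the empty string): either it has an ε-production, or it has a production whose right-hand side consists entirely of nullable non-terminals.

ε-productions: F → ε, D → ε
So F, D are immediately nullable.
No further non-terminal can be added: every production for the remaining non-terminals contains a terminal or a non-nullable non-terminal.
Nullable = { 'D', 'F' }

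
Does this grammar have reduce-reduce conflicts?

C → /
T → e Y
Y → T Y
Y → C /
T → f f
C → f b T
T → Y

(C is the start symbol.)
Yes — I12: [T → Y .] vs [T → e Y .]; I13: [T → Y .] vs [Y → T Y .]

A reduce-reduce conflict occurs when an LR(0) state has two complete items [A → α .] and [B → β .] — both call for a reduction, and with no lookahead the parser cannot choose between them.

Augment with C' → C and build the canonical LR(0) collection (I0 = CLOSURE({[C' → . C]}), then GOTO on every symbol after a dot until no new states appear). It has 15 states:
  I0: { [C → . /], [C → . f b T], [C' → . C] }  — shift
  I1: { [C → / .] }  — reduce
  I2: { [C' → C .] }  — accept
  I3: { [C → f . b T] }  — shift
  I4: { [C → . /], [C → . f b T], [C → f b . T], [T → . Y], [T → . e Y], [T → . f f], [Y → . C /], [Y → . T Y] }  — shift
  I5: { [Y → C . /] }  — shift
  I6: { [C → . /], [C → . f b T], [C → f b T .], [T → . Y], [T → . e Y], [T → . f f], [Y → . C /], [Y → . T Y], [Y → T . Y] }  — shift, reduce
  I7: { [T → Y .] }  — reduce
  I8: { [C → . /], [C → . f b T], [T → . Y], [T → . e Y], [T → . f f], [T → e . Y], [Y → . C /], [Y → . T Y] }  — shift
  I9: { [C → f . b T], [T → f . f] }  — shift
  I10: { [T → f f .] }  — reduce
  I11: { [C → . /], [C → . f b T], [T → . Y], [T → . e Y], [T → . f f], [Y → . C /], [Y → . T Y], [Y → T . Y] }  — shift
  I12: { [T → Y .], [T → e Y .] }  — 2 reduces
  I13: { [T → Y .], [Y → T Y .] }  — 2 reduces
  I14: { [Y → C / .] }  — reduce

I12 contains complete items [T → Y .], [T → e Y .] — reduce-reduce conflict.
I13 contains complete items [T → Y .], [Y → T Y .] — reduce-reduce conflict.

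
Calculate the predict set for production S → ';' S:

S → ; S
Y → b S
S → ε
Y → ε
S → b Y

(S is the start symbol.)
PREDICT(S → ';' S) = (FIRST(RHS) \ {ε}) ∪ (FOLLOW(S) if ε ∈ FIRST(RHS), i.e. RHS ⇒* ε)
FIRST(';' S) = { ';' }
ε ∉ FIRST(';' S), so FOLLOW(S) is not added.
PREDICT(S → ';' S) = { ';' }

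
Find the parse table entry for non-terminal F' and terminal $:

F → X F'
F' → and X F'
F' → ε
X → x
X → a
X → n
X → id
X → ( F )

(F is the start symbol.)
F' → ε

To find M[F', $], we find productions for F' where $ is in the predict set (PREDICT(N → α) = (FIRST(α) \ {ε}) ∪ (FOLLOW(N) if α ⇒* ε)).

Relevant sets:
  FOLLOW(F') = { $, ')' }

F' → and X F': PREDICT = { 'and' }
F' → ε: PREDICT = { $, ')' }
  $ is in predict set, so this production goes in M[F', $]

M[F', $] = F' → ε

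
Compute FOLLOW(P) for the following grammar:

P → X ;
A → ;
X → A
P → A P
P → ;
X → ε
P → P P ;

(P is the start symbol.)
{ $, ';' }

P is the start symbol, so $ ∈ FOLLOW(P).
In P → A P: P is at the end; this adds FOLLOW(P) to itself — nothing new
In P → P P ;: P is followed by P ';', add FIRST(P ';') \ {ε} = { ';' }
In P → P P ;: P is followed by ';', add FIRST(';') \ {ε} = { ';' }

Taking the union: FOLLOW(P) = { $, ';' }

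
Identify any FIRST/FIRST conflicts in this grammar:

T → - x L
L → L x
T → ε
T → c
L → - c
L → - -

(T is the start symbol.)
FIRST sets of the non-terminals at (or reachable through a nullable prefix from) the front of some alternative:
  FIRST(L) = { '-' }

Productions for T:
  T → - x L: FIRST = { '-' }
  T → ε: FIRST = { ε }
  T → c: FIRST = { 'c' }
Productions for L:
  L → L x: FIRST = { '-' }
  L → - c: FIRST = { '-' }
  L → - -: FIRST = { '-' }

Conflict for L: L → L x and L → - c
  Overlap: { '-' }
Conflict for L: L → L x and L → - -
  Overlap: { '-' }
Conflict for L: L → - c and L → - -
  Overlap: { '-' }

Answer: Yes. L → L x / L → '-' c on { '-' }; L → L x / L → '-' '-' on { '-' }; L → '-' c / L → '-' '-' on { '-' }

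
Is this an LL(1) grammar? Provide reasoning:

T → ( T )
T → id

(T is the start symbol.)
For T:
  PREDICT(T → '(' T ')') = { '(' }
  PREDICT(T → id) = { 'id' }

All predict sets are disjoint. The grammar IS LL(1).

Answer: Yes, the grammar is LL(1).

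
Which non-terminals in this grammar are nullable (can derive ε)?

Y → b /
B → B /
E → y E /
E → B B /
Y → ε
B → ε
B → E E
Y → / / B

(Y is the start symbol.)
{ 'B', 'Y' }

A non-terminal is nullable if it can derive ε (the empty string): either it has an ε-production, or it has a production whose right-hand side consists entirely of nullable non-terminals.

ε-productions: Y → ε, B → ε
So Y, B are immediately nullable.
No further non-terminal can be added: every production for the remaining non-terminals contains a terminal or a non-nullable non-terminal.
Nullable = { 'B', 'Y' }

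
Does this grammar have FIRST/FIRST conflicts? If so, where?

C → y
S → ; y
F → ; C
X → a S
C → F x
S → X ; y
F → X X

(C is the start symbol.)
No FIRST/FIRST conflicts.

A FIRST/FIRST conflict occurs when two productions N → α and N → β for the same non-terminal have FIRST(α) ∩ FIRST(β) ≠ ∅ (with ε ∈ FIRST of a nullable right-hand side, so two nullable alternatives also conflict).

FIRST sets of the non-terminals at (or reachable through a nullable prefix from) the front of some alternative:
  FIRST(F) = { ';', 'a' }
  FIRST(X) = { 'a' }

Productions for C:
  C → y: FIRST = { 'y' }
  C → F x: FIRST = { ';', 'a' }
Productions for S:
  S → ; y: FIRST = { ';' }
  S → X ; y: FIRST = { 'a' }
Productions for F:
  F → ; C: FIRST = { ';' }
  F → X X: FIRST = { 'a' }
X has only one production, so no FIRST/FIRST conflict is possible there.

All alternatives of each non-terminal have pairwise disjoint FIRST sets.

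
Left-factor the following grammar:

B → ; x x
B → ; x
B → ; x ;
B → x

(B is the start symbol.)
B → ; x B'
B' → x
B' → ε
B' → ;
B → x

Left-factoring transforms A → αβ₁ | αβ₂ into A → αA' and A' → β₁ | β₂
(α is the longest common prefix among the alternatives). Repeat until
no nonterminal has two alternatives with a common prefix.

Round 1: B has alternatives sharing prefix '; x'. Introduce B': B → ; x B'
  Add: B' → x
  Add: B' → ε
  Add: B' → ;

No remaining common prefixes — done.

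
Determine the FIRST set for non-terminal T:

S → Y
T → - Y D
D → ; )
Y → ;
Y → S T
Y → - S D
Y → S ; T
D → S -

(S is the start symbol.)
{ '-' }

To compute FIRST(T), examine every production with T on the left-hand side, reading each right-hand side left to right until a non-nullable symbol is reached.

From T → - Y D:
  - '-' is a terminal: add '-' and stop

Collecting: FIRST(T) = { '-' }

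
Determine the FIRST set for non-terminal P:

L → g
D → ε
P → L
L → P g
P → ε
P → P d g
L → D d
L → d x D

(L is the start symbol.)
{ 'd', 'g', ε }

To compute FIRST(P), examine every production with P on the left-hand side, reading each right-hand side left to right until a non-nullable symbol is reached.

FIRST sets of the other non-terminals involved (by the same procedure, iterated to a fixed point):
  FIRST(L) = { 'd', 'g' }

From P → L:
  - L is a non-terminal: add FIRST(L) \ {ε} = { 'd', 'g' }
    L is not nullable, so stop
From P → ε:
  - ε-production, so ε ∈ FIRST(P)
From P → P d g:
  - P is the symbol being defined: contributes nothing new
    P is nullable, so continue to the next symbol
  - d is a terminal: add 'd' and stop

Collecting: FIRST(P) = { 'd', 'g', ε }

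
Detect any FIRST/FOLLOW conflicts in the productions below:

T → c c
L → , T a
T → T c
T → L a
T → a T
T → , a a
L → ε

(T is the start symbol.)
Nullable non-terminals: L.

L: nullable alternative(s) L → ε; FOLLOW(L) = { 'a' }
  L → , T a: FIRST \ {ε} = { ',' } — disjoint from FOLLOW(L)
  L → ε: FIRST \ {ε} = { } — this is the only nullable alternative, skip

T has no nullable alternative, so no FIRST/FOLLOW check is needed there.

No FIRST/FOLLOW conflicts found.

Answer: No FIRST/FOLLOW conflicts.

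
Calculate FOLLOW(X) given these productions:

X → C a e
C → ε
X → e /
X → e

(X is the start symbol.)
{ $ }

To compute FOLLOW(X), find every occurrence of X on a right-hand side N → α X β: add FIRST(β) \ {ε}, and if β is empty or nullable also add FOLLOW(N). Iterate to a fixed point.

X is the start symbol, so $ ∈ FOLLOW(X).
X does not occur on any right-hand side.

Taking the union: FOLLOW(X) = { $ }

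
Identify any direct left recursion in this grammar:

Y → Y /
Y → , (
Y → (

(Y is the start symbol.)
Direct left recursion occurs when N → N α for some non-terminal N (the right-hand side begins with the left-hand side itself).

Y → Y /: LEFT RECURSIVE (starts with Y)
Y → , (: starts with ','
Y → (: starts with '('

The grammar has direct left recursion on: Y.

Answer: Yes, Y is left-recursive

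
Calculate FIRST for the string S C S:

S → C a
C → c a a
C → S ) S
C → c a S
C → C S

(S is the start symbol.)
{ 'c' }

FIRST sets of the non-terminals involved (from the grammar, by fixed-point iteration):
  FIRST(S) = { 'c' }

To compute FIRST(S C S), process the symbols left to right:
Symbol S is a non-terminal. Add FIRST(S) \ {ε} = { 'c' }
S is not nullable (ε ∉ FIRST(S)), so stop here.
FIRST(S C S) = { 'c' }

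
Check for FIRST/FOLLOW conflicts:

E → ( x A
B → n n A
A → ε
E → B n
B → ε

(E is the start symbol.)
Nullable non-terminals: A, B.
A has a nullable alternative but only one production, so nothing to check.

B: nullable alternative(s) B → ε; FOLLOW(B) = { 'n' }
  B → n n A: FIRST \ {ε} = { 'n' } — overlaps FOLLOW(B) on { 'n' }: CONFLICT
  B → ε: FIRST \ {ε} = { } — this is the only nullable alternative, skip

E has no nullable alternative, so no FIRST/FOLLOW check is needed there.

So the grammar has 1 FIRST/FOLLOW conflict (marked CONFLICT above).

Answer: Yes. B → n n A with FOLLOW(B) on { 'n' }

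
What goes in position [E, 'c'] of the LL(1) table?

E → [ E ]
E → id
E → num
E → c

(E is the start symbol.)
E → c

To find M[E, 'c'], we find productions for E where 'c' is in the predict set (PREDICT(N → α) = (FIRST(α) \ {ε}) ∪ (FOLLOW(N) if α ⇒* ε)).

E → [ E ]: PREDICT = { '[' }
E → id: PREDICT = { 'id' }
E → num: PREDICT = { 'num' }
E → c: PREDICT = { 'c' }
  'c' is in predict set, so this production goes in M[E, 'c']

M[E, 'c'] = E → c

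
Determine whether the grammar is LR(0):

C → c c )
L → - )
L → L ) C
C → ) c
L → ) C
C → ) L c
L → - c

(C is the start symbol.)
Yes, the grammar is LR(0)

A grammar is LR(0) if no state in the canonical LR(0) collection has:
  - both a shift item (dot before a terminal) and a complete item (shift-reduce conflict), or
  - two or more complete items (reduce-reduce conflict; the accept item [C' → C .] counts as a complete item here).

Augment with C' → C and build the canonical LR(0) collection (I0 = CLOSURE({[C' → . C]}), then GOTO on every symbol after a dot until no new states appear). It has 16 states:
  I0: { [C → . ) L c], [C → . ) c], [C → . c c )], [C' → . C] }  — shift
  I1: { [C → ) . L c], [C → ) . c], [L → . ) C], [L → . - )], [L → . - c], [L → . L ) C] }  — shift
  I2: { [C' → C .] }  — accept
  I3: { [C → c . c )] }  — shift
  I4: { [C → c c . )] }  — shift
  I5: { [C → c c ) .] }  — reduce
  I6: { [C → . ) L c], [C → . ) c], [C → . c c )], [L → ) . C] }  — shift
  I7: { [L → - . )], [L → - . c] }  — shift
  I8: { [C → ) L . c], [L → L . ) C] }  — shift
  I9: { [C → ) c .] }  — reduce
  I10: { [C → . ) L c], [C → . ) c], [C → . c c )], [L → L ) . C] }  — shift
  I11: { [C → ) L c .] }  — reduce
  I12: { [L → L ) C .] }  — reduce
  I13: { [L → - ) .] }  — reduce
  I14: { [L → - c .] }  — reduce
  I15: { [L → ) C .] }  — reduce

Every state is either a pure shift/goto state or contains exactly one complete item and nothing to shift — no conflicts. The grammar is LR(0).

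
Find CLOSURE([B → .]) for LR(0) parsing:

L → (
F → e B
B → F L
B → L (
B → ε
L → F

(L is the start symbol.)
Start with: [B → .]
The dot is at the end, so nothing is added.

CLOSURE = { [B → .] }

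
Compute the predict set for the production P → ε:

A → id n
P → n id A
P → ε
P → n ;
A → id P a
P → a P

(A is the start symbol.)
{ 'a' }

PREDICT(P → ε) = (FIRST(RHS) \ {ε}) ∪ (FOLLOW(P) if ε ∈ FIRST(RHS), i.e. RHS ⇒* ε)
The right-hand side is ε (FIRST(ε) = { ε }), so the predict set is FOLLOW(P) = { 'a' }
PREDICT(P → ε) = { 'a' }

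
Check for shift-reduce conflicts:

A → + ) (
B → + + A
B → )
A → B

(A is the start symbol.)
A shift-reduce conflict occurs when an LR(0) state has both:
  - a complete (reduce) item [A → α .] (dot at the end), and
  - a shift item [B → β . c γ] (dot before a terminal).

Augment with A' → A and build the canonical LR(0) collection (I0 = CLOSURE({[A' → . A]}), then GOTO on every symbol after a dot until no new states appear). It has 9 states:
  I0: { [A → . + ) (], [A → . B], [A' → . A], [B → . )], [B → . + + A] }  — shift
  I1: { [B → ) .] }  — reduce
  I2: { [A → + . ) (], [B → + . + A] }  — shift
  I3: { [A' → A .] }  — accept
  I4: { [A → B .] }  — reduce
  I5: { [A → + ) . (] }  — shift
  I6: { [A → . + ) (], [A → . B], [B → + + . A], [B → . )], [B → . + + A] }  — shift
  I7: { [B → + + A .] }  — reduce
  I8: { [A → + ) ( .] }  — reduce

No state contains both a complete item and a shift item.

Answer: No shift-reduce conflicts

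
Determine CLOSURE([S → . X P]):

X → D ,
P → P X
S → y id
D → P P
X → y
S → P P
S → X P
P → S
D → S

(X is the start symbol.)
To compute CLOSURE, for each item [A → α.Bβ] where B is a non-terminal, add [B → .γ] for all productions B → γ; repeat for the newly added items until nothing changes.

Start with: [S → . X P]
  [S → . X P] has the dot before X: add [X → . D ,], [X → . y]
  [X → . D ,] has the dot before D: add [D → . P P], [D → . S]
  [D → . P P] has the dot before P: add [P → . P X], [P → . S]
  [D → . S] has the dot before S: add [S → . y id], [S → . P P]
No further items can be added.

CLOSURE = { [D → . P P], [D → . S], [P → . P X], [P → . S], [S → . P P], [S → . X P], [S → . y id], [X → . D ,], [X → . y] }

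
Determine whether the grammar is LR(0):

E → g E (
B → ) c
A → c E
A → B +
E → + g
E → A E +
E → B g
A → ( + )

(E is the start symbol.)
Yes, the grammar is LR(0)

A grammar is LR(0) if no state in the canonical LR(0) collection has:
  - both a shift item (dot before a terminal) and a complete item (shift-reduce conflict), or
  - two or more complete items (reduce-reduce conflict; the accept item [E' → E .] counts as a complete item here).

Augment with E' → E and build the canonical LR(0) collection (I0 = CLOSURE({[E' → . E]}), then GOTO on every symbol after a dot until no new states appear). It has 20 states:
  I0: { [A → . ( + )], [A → . B +], [A → . c E], [B → . ) c], [E → . + g], [E → . A E +], [E → . B g], [E → . g E (], [E' → . E] }  — shift
  I1: { [A → ( . + )] }  — shift
  I2: { [B → ) . c] }  — shift
  I3: { [E → + . g] }  — shift
  I4: { [A → . ( + )], [A → . B +], [A → . c E], [B → . ) c], [E → . + g], [E → . A E +], [E → . B g], [E → . g E (], [E → A . E +] }  — shift
  I5: { [A → B . +], [E → B . g] }  — shift
  I6: { [E' → E .] }  — accept
  I7: { [A → . ( + )], [A → . B +], [A → . c E], [A → c . E], [B → . ) c], [E → . + g], [E → . A E +], [E → . B g], [E → . g E (] }  — shift
  I8: { [A → . ( + )], [A → . B +], [A → . c E], [B → . ) c], [E → . + g], [E → . A E +], [E → . B g], [E → . g E (], [E → g . E (] }  — shift
  I9: { [E → g E . (] }  — shift
  I10: { [E → g E ( .] }  — reduce
  I11: { [A → c E .] }  — reduce
  I12: { [A → B + .] }  — reduce
  I13: { [E → B g .] }  — reduce
  I14: { [E → A E . +] }  — shift
  I15: { [E → A E + .] }  — reduce
  I16: { [E → + g .] }  — reduce
  I17: { [B → ) c .] }  — reduce
  I18: { [A → ( + . )] }  — shift
  I19: { [A → ( + ) .] }  — reduce

Every state is either a pure shift/goto state or contains exactly one complete item and nothing to shift — no conflicts. The grammar is LR(0).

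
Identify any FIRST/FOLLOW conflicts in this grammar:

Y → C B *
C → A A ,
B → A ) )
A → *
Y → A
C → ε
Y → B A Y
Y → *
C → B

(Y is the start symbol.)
Nullable non-terminals: C.
FIRST sets used below: FIRST(A) = { '*' }, FIRST(B) = { '*' }

C: nullable alternative(s) C → ε; FOLLOW(C) = { '*' }
  C → A A ,: FIRST \ {ε} = { '*' } — overlaps FOLLOW(C) on { '*' }: CONFLICT
  C → ε: FIRST \ {ε} = { } — this is the only nullable alternative, skip
  C → B: FIRST \ {ε} = { '*' } — overlaps FOLLOW(C) on { '*' }: CONFLICT

A, B, Y have no nullable alternative, so no FIRST/FOLLOW check is needed there.

So the grammar has 2 FIRST/FOLLOW conflicts (marked CONFLICT above).

Answer: Yes. C → A A ',' with FOLLOW(C) on { '*' }; C → B with FOLLOW(C) on { '*' }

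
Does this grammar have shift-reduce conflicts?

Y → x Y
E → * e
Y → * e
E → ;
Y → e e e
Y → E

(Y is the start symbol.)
No shift-reduce conflicts

A shift-reduce conflict occurs when an LR(0) state has both:
  - a complete (reduce) item [A → α .] (dot at the end), and
  - a shift item [B → β . c γ] (dot before a terminal).

Augment with Y' → Y and build the canonical LR(0) collection (I0 = CLOSURE({[Y' → . Y]}), then GOTO on every symbol after a dot until no new states appear). It has 11 states:
  I0: { [E → . * e], [E → . ;], [Y → . * e], [Y → . E], [Y → . e e e], [Y → . x Y], [Y' → . Y] }  — shift
  I1: { [E → * . e], [Y → * . e] }  — shift
  I2: { [E → ; .] }  — reduce
  I3: { [Y → E .] }  — reduce
  I4: { [Y' → Y .] }  — accept
  I5: { [Y → e . e e] }  — shift
  I6: { [E → . * e], [E → . ;], [Y → . * e], [Y → . E], [Y → . e e e], [Y → . x Y], [Y → x . Y] }  — shift
  I7: { [Y → x Y .] }  — reduce
  I8: { [Y → e e . e] }  — shift
  I9: { [Y → e e e .] }  — reduce
  I10: { [E → * e .], [Y → * e .] }  — 2 reduces

No state contains both a complete item and a shift item.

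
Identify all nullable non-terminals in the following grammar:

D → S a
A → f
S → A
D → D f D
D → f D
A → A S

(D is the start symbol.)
None

A non-terminal is nullable if it can derive ε (the empty string): either it has an ε-production, or it has a production whose right-hand side consists entirely of nullable non-terminals.

There are no ε-productions, so no non-terminal can derive ε.
No non-terminals are nullable.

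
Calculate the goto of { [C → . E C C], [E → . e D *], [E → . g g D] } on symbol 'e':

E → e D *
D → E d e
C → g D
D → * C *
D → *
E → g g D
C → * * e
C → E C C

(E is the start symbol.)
{ [D → . * C *], [D → . *], [D → . E d e], [E → . e D *], [E → . g g D], [E → e . D *] }

GOTO(I, 'e') = CLOSURE({ [A → αX.β] : [A → α.Xβ] ∈ I, X = 'e' })

Items with dot before 'e', with the dot advanced:
  [E → . e D *] → [E → e . D *]
Closure of the advanced items:
  [E → e . D *] has the dot before D: add [D → . E d e], [D → . * C *], [D → . *]
  [D → . E d e] has the dot before E: add [E → . e D *], [E → . g g D]

GOTO = { [D → . * C *], [D → . *], [D → . E d e], [E → . e D *], [E → . g g D], [E → e . D *] }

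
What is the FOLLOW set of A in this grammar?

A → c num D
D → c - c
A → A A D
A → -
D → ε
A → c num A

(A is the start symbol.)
To compute FOLLOW(A), find every occurrence of A on a right-hand side N → α A β: add FIRST(β) \ {ε}, and if β is empty or nullable also add FOLLOW(N). Iterate to a fixed point.

A is the start symbol, so $ ∈ FOLLOW(A).
In A → A A D: A is followed by A D, add FIRST(A D) \ {ε} = { '-', 'c' }
In A → A A D: A is followed by D, add FIRST(D) \ {ε} = { 'c' }
  D is nullable, so FOLLOW(A) is also included — that is the set being defined, nothing new
In A → c num A: A is at the end; this adds FOLLOW(A) to itself — nothing new

Taking the union: FOLLOW(A) = { $, '-', 'c' }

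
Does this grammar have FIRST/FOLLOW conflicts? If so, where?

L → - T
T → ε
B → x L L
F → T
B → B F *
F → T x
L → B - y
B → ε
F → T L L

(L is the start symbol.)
Yes. B → x L L with FOLLOW(B) on { 'x' }; B → B F '*' with FOLLOW(B) on { '*', '-', 'x' }; F → T L L with FOLLOW(F) on { '*' }

A FIRST/FOLLOW conflict occurs when a non-terminal N has a nullable alternative N → β (β ⇒* ε) and another alternative N → α with FIRST(α) ∩ FOLLOW(N) ≠ ∅: on such a lookahead the parser cannot decide between expanding α and letting N vanish via β.

Nullable non-terminals: B, F, T.
FIRST sets used below: FIRST(B) = { '*', '-', 'x', ε }, FIRST(F) = { '*', '-', 'x', ε }, FIRST(T) = { ε }, FIRST(L) = { '*', '-', 'x' }

B: nullable alternative(s) B → ε; FOLLOW(B) = { '*', '-', 'x' }
  B → x L L: FIRST \ {ε} = { 'x' } — overlaps FOLLOW(B) on { 'x' }: CONFLICT
  B → B F *: FIRST \ {ε} = { '*', '-', 'x' } — overlaps FOLLOW(B) on { '*', '-', 'x' }: CONFLICT
  B → ε: FIRST \ {ε} = { } — this is the only nullable alternative, skip

F: nullable alternative(s) F → T; FOLLOW(F) = { '*' }
  F → T: FIRST \ {ε} = { } — this is the only nullable alternative, skip
  F → T x: FIRST \ {ε} = { 'x' } — disjoint from FOLLOW(F)
  F → T L L: FIRST \ {ε} = { '*', '-', 'x' } — overlaps FOLLOW(F) on { '*' }: CONFLICT
T has a nullable alternative but only one production, so nothing to check.

L has no nullable alternative, so no FIRST/FOLLOW check is needed there.

So the grammar has 3 FIRST/FOLLOW conflicts (marked CONFLICT above).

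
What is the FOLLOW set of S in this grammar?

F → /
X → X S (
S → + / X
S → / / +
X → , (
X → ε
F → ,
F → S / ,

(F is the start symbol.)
In X → X S (: S is followed by '(', add FIRST('(') \ {ε} = { '(' }
In F → S / ,: S is followed by '/' ',', add FIRST('/' ',') \ {ε} = { '/' }

Taking the union: FOLLOW(S) = { '(', '/' }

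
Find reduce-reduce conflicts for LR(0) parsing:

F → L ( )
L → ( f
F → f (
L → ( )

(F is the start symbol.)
No reduce-reduce conflicts

Augment with F' → F and build the canonical LR(0) collection (I0 = CLOSURE({[F' → . F]}), then GOTO on every symbol after a dot until no new states appear). It has 10 states:
  I0: { [F → . L ( )], [F → . f (], [F' → . F], [L → . ( )], [L → . ( f] }  — shift
  I1: { [L → ( . )], [L → ( . f] }  — shift
  I2: { [F' → F .] }  — accept
  I3: { [F → L . ( )] }  — shift
  I4: { [F → f . (] }  — shift
  I5: { [F → f ( .] }  — reduce
  I6: { [F → L ( . )] }  — shift
  I7: { [F → L ( ) .] }  — reduce
  I8: { [L → ( ) .] }  — reduce
  I9: { [L → ( f .] }  — reduce

No state contains more than one complete item.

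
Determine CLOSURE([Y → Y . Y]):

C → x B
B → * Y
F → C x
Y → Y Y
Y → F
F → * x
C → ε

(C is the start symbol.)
{ [C → . x B], [C → .], [F → . * x], [F → . C x], [Y → . F], [Y → . Y Y], [Y → Y . Y] }

Start with: [Y → Y . Y]
  [Y → Y . Y] has the dot before Y: add [Y → . Y Y], [Y → . F]
  [Y → . F] has the dot before F: add [F → . C x], [F → . * x]
  [F → . C x] has the dot before C: add [C → . x B], [C → .]
No further items can be added.

CLOSURE = { [C → . x B], [C → .], [F → . * x], [F → . C x], [Y → . F], [Y → . Y Y], [Y → Y . Y] }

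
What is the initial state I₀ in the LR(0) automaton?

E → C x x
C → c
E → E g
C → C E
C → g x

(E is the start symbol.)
{ [C → . C E], [C → . c], [C → . g x], [E → . C x x], [E → . E g], [E' → . E] }

First, augment the grammar with E' → E
I₀ = CLOSURE({ [E' → . E] }):
  [E' → . E] has the dot before E: add [E → . C x x], [E → . E g]
  [E → . C x x] has the dot before C: add [C → . c], [C → . C E], [C → . g x]
No further items can be added.

I₀ = { [C → . C E], [C → . c], [C → . g x], [E → . C x x], [E → . E g], [E' → . E] }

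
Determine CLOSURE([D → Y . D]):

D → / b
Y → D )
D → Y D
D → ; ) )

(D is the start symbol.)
{ [D → . / b], [D → . ; ) )], [D → . Y D], [D → Y . D], [Y → . D )] }

To compute CLOSURE, for each item [A → α.Bβ] where B is a non-terminal, add [B → .γ] for all productions B → γ; repeat for the newly added items until nothing changes.

Start with: [D → Y . D]
  [D → Y . D] has the dot before D: add [D → . / b], [D → . Y D], [D → . ; ) )]
  [D → . Y D] has the dot before Y: add [Y → . D )]
No further items can be added.

CLOSURE = { [D → . / b], [D → . ; ) )], [D → . Y D], [D → Y . D], [Y → . D )] }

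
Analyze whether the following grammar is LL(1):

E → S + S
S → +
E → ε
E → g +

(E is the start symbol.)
Yes, the grammar is LL(1).

A grammar is LL(1) if for each non-terminal N with multiple productions, the predict sets of those productions are pairwise disjoint, where PREDICT(N → α) = (FIRST(α) \ {ε}) ∪ (FOLLOW(N) if α ⇒* ε).

Relevant sets:
  FIRST(S) = { '+' }
  FOLLOW(E) = { $ }

For E:
  PREDICT(E → S '+' S) = { '+' }
  PREDICT(E → ε) = { $ }
  PREDICT(E → g '+') = { 'g' }
S has a single production, so nothing to check there.

All predict sets are disjoint. The grammar IS LL(1).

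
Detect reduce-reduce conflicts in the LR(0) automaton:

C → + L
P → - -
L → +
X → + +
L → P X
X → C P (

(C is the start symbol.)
Yes — I12: [L → + .] vs [X → + + .]

A reduce-reduce conflict occurs when an LR(0) state has two complete items [A → α .] and [B → β .] — both call for a reduction, and with no lookahead the parser cannot choose between them.

Augment with C' → C and build the canonical LR(0) collection (I0 = CLOSURE({[C' → . C]}), then GOTO on every symbol after a dot until no new states appear). It has 14 states:
  I0: { [C → . + L], [C' → . C] }  — shift
  I1: { [C → + . L], [L → . +], [L → . P X], [P → . - -] }  — shift
  I2: { [C' → C .] }  — accept
  I3: { [L → + .] }  — reduce
  I4: { [P → - . -] }  — shift
  I5: { [C → + L .] }  — reduce
  I6: { [C → . + L], [L → P . X], [X → . + +], [X → . C P (] }  — shift
  I7: { [C → + . L], [L → . +], [L → . P X], [P → . - -], [X → + . +] }  — shift
  I8: { [P → . - -], [X → C . P (] }  — shift
  I9: { [L → P X .] }  — reduce
  I10: { [X → C P . (] }  — shift
  I11: { [X → C P ( .] }  — reduce
  I12: { [L → + .], [X → + + .] }  — 2 reduces
  I13: { [P → - - .] }  — reduce

I12 contains complete items [L → + .], [X → + + .] — reduce-reduce conflict.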